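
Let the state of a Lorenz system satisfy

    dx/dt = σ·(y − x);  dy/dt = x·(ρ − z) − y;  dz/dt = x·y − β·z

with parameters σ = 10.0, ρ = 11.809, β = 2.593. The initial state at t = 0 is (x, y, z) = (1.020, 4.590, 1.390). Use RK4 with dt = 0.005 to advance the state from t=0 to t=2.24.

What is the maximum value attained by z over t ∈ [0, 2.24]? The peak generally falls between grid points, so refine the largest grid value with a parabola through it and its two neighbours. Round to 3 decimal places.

max z = 17.490

t=0.000: state=(1.020, 4.590, 1.390)
step 1 (dt=0.005): k1=(35.700, 6.037, 1.078), k2=(34.958, 6.949, 1.497), k3=(35.000, 6.926, 1.488), k4=(34.296, 7.817, 1.903); state += dt/6·(k1+2k2+2k3+k4)
t=0.005: state=(1.195, 4.625, 1.397)
t=0.010: state=(1.363, 4.668, 1.409)
t=0.015: state=(1.526, 4.720, 1.425)
continuing one RK4 step at a time; state shown every 20 steps (Δt=0.1):
t=0.100: state=(3.884, 6.571, 2.347)
t=0.200: state=(6.807, 9.913, 5.811)
t=0.300: state=(9.435, 11.015, 12.479)
t=0.400: state=(9.046, 6.685, 17.312)
t=0.500: state=(5.761, 2.257, 16.158)
t=0.600: state=(2.920, 0.873, 12.988)
t=0.700: state=(1.578, 0.822, 10.170)
t=0.800: state=(1.191, 1.092, 7.957)
t=0.900: state=(1.281, 1.535, 6.279)
t=1.000: state=(1.687, 2.252, 5.090)
t=1.100: state=(2.444, 3.418, 4.441)
t=1.200: state=(3.686, 5.217, 4.596)
t=1.300: state=(5.500, 7.549, 6.170)
t=1.400: state=(7.513, 9.250, 9.756)
t=1.500: state=(8.397, 8.199, 13.960)
t=1.600: state=(7.125, 5.034, 15.378)
t=1.700: state=(4.905, 2.846, 13.866)
t=1.800: state=(3.310, 2.207, 11.557)
t=1.900: state=(2.642, 2.357, 9.488)
t=2.000: state=(2.649, 2.915, 7.921)
t=2.100: state=(3.140, 3.848, 6.966)
t=2.200: state=(4.059, 5.183, 6.809)
t=2.240: state=(4.538, 5.805, 7.036)
largest grid value and its neighbours: z(0.420)=17.48624, z(0.425)=17.48916, z(0.430)=17.47705
parabola through these three points peaks at t≈0.423 with z≈17.48987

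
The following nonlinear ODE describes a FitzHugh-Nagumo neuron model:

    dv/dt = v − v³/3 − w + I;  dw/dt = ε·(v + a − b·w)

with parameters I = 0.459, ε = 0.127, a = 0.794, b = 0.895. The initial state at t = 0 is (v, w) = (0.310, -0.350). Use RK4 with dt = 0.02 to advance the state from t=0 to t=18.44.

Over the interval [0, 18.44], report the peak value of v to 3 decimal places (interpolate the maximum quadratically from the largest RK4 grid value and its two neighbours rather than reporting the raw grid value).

max v = 1.851

t=0.000: state=(0.310, -0.350)
step 1 (dt=0.02): k1=(1.109, 0.180), k2=(1.117, 0.181), k3=(1.117, 0.181), k4=(1.125, 0.182); state += dt/6·(k1+2k2+2k3+k4)
t=0.020: state=(0.332, -0.346)
t=0.040: state=(0.355, -0.343)
t=0.060: state=(0.378, -0.339)
continuing one RK4 step at a time; state shown every 50 steps (Δt=1):
t=1.000: state=(1.541, -0.103)
t=2.000: state=(1.850, 0.217)
t=3.000: state=(1.765, 0.506)
t=4.000: state=(1.642, 0.752)
t=5.000: state=(1.511, 0.956)
t=6.000: state=(1.369, 1.121)
t=7.000: state=(1.210, 1.251)
t=8.000: state=(1.017, 1.346)
t=9.000: state=(0.748, 1.403)
t=10.000: state=(0.271, 1.412)
t=11.000: state=(-0.831, 1.329)
t=12.000: state=(-1.874, 1.105)
t=13.000: state=(-1.926, 0.850)
t=14.000: state=(-1.847, 0.627)
t=15.000: state=(-1.763, 0.439)
t=16.000: state=(-1.681, 0.280)
t=17.000: state=(-1.601, 0.149)
t=18.000: state=(-1.525, 0.040)
t=18.440: state=(-1.492, -0.001)
largest grid value and its neighbours: v(1.920)=1.85096, v(1.940)=1.85098, v(1.960)=1.85089
parabola through these three points peaks at t≈1.934 with v≈1.85099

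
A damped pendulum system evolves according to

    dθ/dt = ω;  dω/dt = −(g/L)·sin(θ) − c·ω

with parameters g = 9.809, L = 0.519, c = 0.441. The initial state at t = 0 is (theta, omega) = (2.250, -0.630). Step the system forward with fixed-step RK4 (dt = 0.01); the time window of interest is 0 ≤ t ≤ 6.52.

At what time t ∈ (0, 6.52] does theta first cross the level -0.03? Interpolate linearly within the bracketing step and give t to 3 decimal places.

t=0.000: state=(2.250, -0.630)
step 1 (dt=0.01): k1=(-0.630, -14.428), k2=(-0.702, -14.433), k3=(-0.702, -14.437), k4=(-0.774, -14.447); state += dt/6·(k1+2k2+2k3+k4)
t=0.010: state=(2.243, -0.774)
t=0.020: state=(2.235, -0.919)
t=0.030: state=(2.225, -1.064)
continuing one RK4 step at a time; state shown every 25 steps (Δt=0.25):
t=0.250: state=(1.619, -4.543)
t=0.500: state=(0.054, -7.170)
t=0.510: state=(-0.017, -7.142)
next step: t=0.520: state=(-0.089, -7.101) — theta has crossed -0.03
linear interpolation between t=0.510 (-0.01741) and t=0.520 (-0.08864) → t≈0.512

t = 0.512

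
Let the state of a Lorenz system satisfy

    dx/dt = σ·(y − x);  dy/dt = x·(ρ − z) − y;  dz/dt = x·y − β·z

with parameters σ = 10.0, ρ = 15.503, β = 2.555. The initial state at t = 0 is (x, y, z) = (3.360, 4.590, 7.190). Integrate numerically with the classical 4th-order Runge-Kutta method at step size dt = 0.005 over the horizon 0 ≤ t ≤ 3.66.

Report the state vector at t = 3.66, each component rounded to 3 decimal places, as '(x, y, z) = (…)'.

t=0.000: state=(3.360, 4.590, 7.190)
step 1 (dt=0.005): k1=(12.300, 23.342, -2.948), k2=(12.576, 23.564, -2.590), k3=(12.575, 23.566, -2.587), k4=(12.850, 23.791, -2.223); state += dt/6·(k1+2k2+2k3+k4)
t=0.005: state=(3.423, 4.708, 7.177)
t=0.010: state=(3.488, 4.828, 7.168)
t=0.015: state=(3.557, 4.950, 7.162)
continuing one RK4 step at a time; state shown every 40 steps (Δt=0.2):
t=0.200: state=(7.712, 10.406, 11.239)
t=0.400: state=(8.640, 6.063, 20.275)
t=0.600: state=(3.388, 1.909, 15.015)
t=0.800: state=(2.659, 3.134, 10.003)
t=1.000: state=(4.993, 6.881, 8.959)
t=1.200: state=(8.908, 9.858, 15.972)
t=1.400: state=(6.271, 3.800, 18.214)
t=1.600: state=(3.298, 2.912, 12.901)
t=1.800: state=(4.114, 5.223, 9.940)
t=2.000: state=(7.312, 9.011, 12.745)
t=2.200: state=(7.844, 6.355, 18.266)
t=2.400: state=(4.469, 3.374, 15.028)
t=2.600: state=(4.044, 4.594, 11.386)
t=2.800: state=(6.238, 7.697, 11.866)
t=3.000: state=(7.963, 7.644, 16.813)
t=3.200: state=(5.559, 4.231, 16.161)
t=3.400: state=(4.329, 4.445, 12.668)
t=3.600: state=(5.684, 6.790, 11.953)
t=3.660: state=(6.372, 7.525, 12.667)

(x, y, z) = (6.372, 7.525, 12.667)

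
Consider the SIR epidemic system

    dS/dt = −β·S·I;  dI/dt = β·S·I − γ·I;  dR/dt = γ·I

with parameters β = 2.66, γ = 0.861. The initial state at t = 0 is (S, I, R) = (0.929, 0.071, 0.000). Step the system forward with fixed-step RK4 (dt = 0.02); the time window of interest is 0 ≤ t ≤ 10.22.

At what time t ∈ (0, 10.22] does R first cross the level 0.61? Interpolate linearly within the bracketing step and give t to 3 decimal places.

t=0.000: state=(0.929, 0.071, 0.000)
step 1 (dt=0.02): k1=(-0.175, 0.114, 0.061), k2=(-0.178, 0.116, 0.062), k3=(-0.178, 0.116, 0.062), k4=(-0.180, 0.117, 0.063); state += dt/6·(k1+2k2+2k3+k4)
t=0.020: state=(0.925, 0.073, 0.001)
t=0.040: state=(0.922, 0.076, 0.003)
t=0.060: state=(0.918, 0.078, 0.004)
continuing one RK4 step at a time; state shown every 25 steps (Δt=0.5):
t=0.500: state=(0.807, 0.148, 0.046)
t=1.000: state=(0.620, 0.249, 0.131)
t=1.500: state=(0.421, 0.323, 0.256)
t=2.000: state=(0.271, 0.330, 0.399)
t=2.500: state=(0.179, 0.288, 0.533)
t=2.820: state=(0.142, 0.250, 0.607)
next step: t=2.840: state=(0.140, 0.248, 0.612) — R has crossed 0.61
linear interpolation between t=2.820 (0.60741) and t=2.840 (0.61170) → t≈2.832

t = 2.832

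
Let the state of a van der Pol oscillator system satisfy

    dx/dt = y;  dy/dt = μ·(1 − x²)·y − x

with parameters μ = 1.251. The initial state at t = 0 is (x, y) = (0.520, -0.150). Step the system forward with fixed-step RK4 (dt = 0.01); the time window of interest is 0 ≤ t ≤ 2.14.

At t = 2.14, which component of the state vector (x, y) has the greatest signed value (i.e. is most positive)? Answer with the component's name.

largest component: y

t=0.000: state=(0.520, -0.150)
step 1 (dt=0.01): k1=(-0.150, -0.657), k2=(-0.153, -0.659), k3=(-0.153, -0.659), k4=(-0.157, -0.662); state += dt/6·(k1+2k2+2k3+k4)
t=0.010: state=(0.518, -0.157)
t=0.020: state=(0.517, -0.163)
t=0.030: state=(0.515, -0.170)
continuing one RK4 step at a time; state shown every 10 steps (Δt=0.1):
t=0.100: state=(0.502, -0.218)
t=0.200: state=(0.476, -0.291)
t=0.300: state=(0.443, -0.370)
t=0.400: state=(0.402, -0.454)
t=0.500: state=(0.352, -0.546)
t=0.600: state=(0.293, -0.645)
t=0.700: state=(0.223, -0.752)
t=0.800: state=(0.142, -0.868)
t=0.900: state=(0.049, -0.993)
t=1.000: state=(-0.057, -1.125)
t=1.100: state=(-0.176, -1.261)
t=1.200: state=(-0.309, -1.393)
t=1.300: state=(-0.454, -1.509)
t=1.400: state=(-0.610, -1.595)
t=1.500: state=(-0.772, -1.632)
t=1.600: state=(-0.934, -1.601)
t=1.700: state=(-1.089, -1.495)
t=1.800: state=(-1.231, -1.318)
t=1.900: state=(-1.351, -1.088)
t=2.000: state=(-1.447, -0.832)
t=2.100: state=(-1.518, -0.578)
t=2.140: state=(-1.539, -0.482)
compare at T: x=-1.539, y=-0.482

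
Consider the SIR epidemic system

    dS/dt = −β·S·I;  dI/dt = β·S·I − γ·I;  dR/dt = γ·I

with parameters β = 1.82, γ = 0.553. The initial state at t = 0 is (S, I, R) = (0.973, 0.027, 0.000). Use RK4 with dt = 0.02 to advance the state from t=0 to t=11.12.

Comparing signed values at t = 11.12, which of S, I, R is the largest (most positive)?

largest component: R

t=0.000: state=(0.973, 0.027, 0.000)
step 1 (dt=0.02): k1=(-0.048, 0.033, 0.015), k2=(-0.048, 0.033, 0.015), k3=(-0.048, 0.033, 0.015), k4=(-0.049, 0.034, 0.015); state += dt/6·(k1+2k2+2k3+k4)
t=0.020: state=(0.972, 0.028, 0.000)
t=0.040: state=(0.971, 0.028, 0.001)
t=0.060: state=(0.970, 0.029, 0.001)
continuing one RK4 step at a time; state shown every 25 steps (Δt=0.5):
t=0.500: state=(0.941, 0.049, 0.010)
t=1.000: state=(0.886, 0.085, 0.028)
t=1.500: state=(0.801, 0.140, 0.059)
t=2.000: state=(0.684, 0.209, 0.107)
t=2.500: state=(0.547, 0.278, 0.175)
t=3.000: state=(0.415, 0.326, 0.259)
t=3.500: state=(0.305, 0.343, 0.352)
t=4.000: state=(0.224, 0.330, 0.446)
t=4.500: state=(0.168, 0.299, 0.533)
t=5.000: state=(0.131, 0.259, 0.610)
t=5.500: state=(0.105, 0.219, 0.676)
t=6.000: state=(0.088, 0.181, 0.731)
t=6.500: state=(0.076, 0.148, 0.777)
t=7.000: state=(0.067, 0.120, 0.814)
t=7.500: state=(0.061, 0.096, 0.843)
t=8.000: state=(0.056, 0.077, 0.867)
t=8.500: state=(0.053, 0.061, 0.886)
t=9.000: state=(0.050, 0.049, 0.901)
t=9.500: state=(0.048, 0.039, 0.913)
t=10.000: state=(0.047, 0.031, 0.923)
t=10.500: state=(0.046, 0.024, 0.930)
t=11.000: state=(0.045, 0.019, 0.936)
t=11.120: state=(0.044, 0.018, 0.937)
compare at T: S=0.044, I=0.018, R=0.937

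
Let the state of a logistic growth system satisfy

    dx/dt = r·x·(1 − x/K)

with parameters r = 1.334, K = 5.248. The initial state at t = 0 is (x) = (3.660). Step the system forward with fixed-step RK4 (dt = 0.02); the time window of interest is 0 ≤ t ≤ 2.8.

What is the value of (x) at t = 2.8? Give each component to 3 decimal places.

t=0.000: state=(3.660)
step 1 (dt=0.02): k1=(1.477), k2=(1.470), k3=(1.470), k4=(1.462); state += dt/6·(k1+2k2+2k3+k4)
t=0.020: state=(3.689)
t=0.040: state=(3.718)
t=0.060: state=(3.747)
continuing one RK4 step at a time; state shown every 5 steps (Δt=0.1):
t=0.100: state=(3.804)
t=0.200: state=(3.939)
t=0.300: state=(4.066)
t=0.400: state=(4.183)
t=0.500: state=(4.292)
t=0.600: state=(4.392)
t=0.700: state=(4.483)
t=0.800: state=(4.566)
t=0.900: state=(4.642)
t=1.000: state=(4.710)
t=1.100: state=(4.771)
t=1.200: state=(4.826)
t=1.300: state=(4.875)
t=1.400: state=(4.918)
t=1.500: state=(4.957)
t=1.600: state=(4.992)
t=1.700: state=(5.022)
t=1.800: state=(5.049)
t=1.900: state=(5.073)
t=2.000: state=(5.095)
t=2.100: state=(5.113)
t=2.200: state=(5.130)
t=2.300: state=(5.144)
t=2.400: state=(5.157)
t=2.500: state=(5.168)
t=2.600: state=(5.178)
t=2.700: state=(5.187)
t=2.800: state=(5.194)

(x) = (5.194)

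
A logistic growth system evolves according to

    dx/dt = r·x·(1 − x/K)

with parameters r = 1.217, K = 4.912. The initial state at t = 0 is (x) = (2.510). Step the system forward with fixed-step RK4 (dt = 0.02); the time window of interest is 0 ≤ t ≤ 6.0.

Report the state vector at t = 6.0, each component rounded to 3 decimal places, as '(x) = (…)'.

(x) = (4.909)

t=0.000: state=(2.510)
step 1 (dt=0.02): k1=(1.494), k2=(1.493), k3=(1.493), k4=(1.493); state += dt/6·(k1+2k2+2k3+k4)
t=0.020: state=(2.540)
t=0.040: state=(2.570)
t=0.060: state=(2.600)
continuing one RK4 step at a time; state shown every 10 steps (Δt=0.2):
t=0.200: state=(2.806)
t=0.400: state=(3.093)
t=0.600: state=(3.362)
t=0.800: state=(3.608)
t=1.000: state=(3.827)
t=1.200: state=(4.019)
t=1.400: state=(4.183)
t=1.600: state=(4.322)
t=1.800: state=(4.437)
t=2.000: state=(4.532)
t=2.200: state=(4.609)
t=2.400: state=(4.671)
t=2.600: state=(4.721)
t=2.800: state=(4.761)
t=3.000: state=(4.793)
t=3.200: state=(4.818)
t=3.400: state=(4.838)
t=3.600: state=(4.854)
t=3.800: state=(4.866)
t=4.000: state=(4.876)
t=4.200: state=(4.884)
t=4.400: state=(4.890)
t=4.600: state=(4.895)
t=4.800: state=(4.898)
t=5.000: state=(4.901)
t=5.200: state=(4.904)
t=5.400: state=(4.905)
t=5.600: state=(4.907)
t=5.800: state=(4.908)
t=6.000: state=(4.909)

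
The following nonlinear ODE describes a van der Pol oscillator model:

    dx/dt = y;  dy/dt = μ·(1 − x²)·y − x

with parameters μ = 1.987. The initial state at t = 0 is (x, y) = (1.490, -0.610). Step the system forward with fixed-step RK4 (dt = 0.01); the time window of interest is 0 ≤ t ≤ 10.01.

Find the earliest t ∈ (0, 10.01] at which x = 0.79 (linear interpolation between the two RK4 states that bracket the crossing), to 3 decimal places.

t=0.000: state=(1.490, -0.610)
step 1 (dt=0.01): k1=(-0.610, -0.011), k2=(-0.610, -0.019), k3=(-0.610, -0.019), k4=(-0.610, -0.027); state += dt/6·(k1+2k2+2k3+k4)
t=0.010: state=(1.484, -0.610)
t=0.020: state=(1.478, -0.611)
t=0.030: state=(1.472, -0.611)
continuing one RK4 step at a time; state shown every 50 steps (Δt=0.5):
t=0.500: state=(1.157, -0.772)
t=0.880: state=(0.800, -1.171)
next step: t=0.890: state=(0.788, -1.188) — x has crossed 0.79
linear interpolation between t=0.880 (0.79967) and t=0.890 (0.78788) → t≈0.888

t = 0.888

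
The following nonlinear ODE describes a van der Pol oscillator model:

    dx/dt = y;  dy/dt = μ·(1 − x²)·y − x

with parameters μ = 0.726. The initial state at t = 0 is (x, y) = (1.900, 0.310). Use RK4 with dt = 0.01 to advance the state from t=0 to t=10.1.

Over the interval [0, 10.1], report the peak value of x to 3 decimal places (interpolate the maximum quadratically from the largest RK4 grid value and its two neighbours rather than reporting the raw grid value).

t=0.000: state=(1.900, 0.310)
step 1 (dt=0.01): k1=(0.310, -2.487), k2=(0.298, -2.467), k3=(0.298, -2.467), k4=(0.285, -2.446); state += dt/6·(k1+2k2+2k3+k4)
t=0.010: state=(1.903, 0.285)
t=0.020: state=(1.906, 0.261)
t=0.030: state=(1.908, 0.237)
continuing one RK4 step at a time; state shown every 50 steps (Δt=0.5):
t=0.500: state=(1.822, -0.497)
t=1.000: state=(1.470, -0.889)
t=1.500: state=(0.926, -1.315)
t=2.000: state=(0.111, -1.988)
t=2.500: state=(-1.024, -2.332)
t=3.000: state=(-1.873, -0.861)
t=3.500: state=(-1.966, 0.304)
t=4.000: state=(-1.689, 0.754)
t=4.500: state=(-1.227, 1.107)
t=5.000: state=(-0.550, 1.647)
t=5.500: state=(0.458, 2.354)
t=6.000: state=(1.574, 1.722)
t=6.500: state=(2.002, 0.108)
t=7.000: state=(1.854, -0.580)
t=7.500: state=(1.475, -0.928)
t=8.000: state=(0.914, -1.349)
t=8.500: state=(0.079, -2.034)
t=9.000: state=(-1.072, -2.330)
t=9.500: state=(-1.898, -0.796)
t=10.000: state=(-1.968, 0.332)
t=10.100: state=(-1.929, 0.448)
largest grid value and its neighbours: x(6.540)=2.00411, x(6.550)=2.00423, x(6.560)=2.00414
parabola through these three points peaks at t≈6.551 with x≈2.00423

max x = 2.004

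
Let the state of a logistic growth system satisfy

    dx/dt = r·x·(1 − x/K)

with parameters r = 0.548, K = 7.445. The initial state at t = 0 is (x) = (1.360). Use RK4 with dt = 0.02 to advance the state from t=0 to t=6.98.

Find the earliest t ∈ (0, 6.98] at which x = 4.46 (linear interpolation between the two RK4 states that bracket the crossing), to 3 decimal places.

t = 3.467

t=0.000: state=(1.360)
step 1 (dt=0.02): k1=(0.609), k2=(0.611), k3=(0.611), k4=(0.613); state += dt/6·(k1+2k2+2k3+k4)
t=0.020: state=(1.372)
t=0.040: state=(1.385)
t=0.060: state=(1.397)
continuing one RK4 step at a time; state shown every 25 steps (Δt=0.5):
t=0.500: state=(1.691)
t=1.000: state=(2.076)
t=1.500: state=(2.510)
t=2.000: state=(2.984)
t=2.500: state=(3.484)
t=3.000: state=(3.993)
t=3.460: state=(4.453)
next step: t=3.480: state=(4.473) — x has crossed 4.46
linear interpolation between t=3.460 (4.45318) and t=3.480 (4.47277) → t≈3.467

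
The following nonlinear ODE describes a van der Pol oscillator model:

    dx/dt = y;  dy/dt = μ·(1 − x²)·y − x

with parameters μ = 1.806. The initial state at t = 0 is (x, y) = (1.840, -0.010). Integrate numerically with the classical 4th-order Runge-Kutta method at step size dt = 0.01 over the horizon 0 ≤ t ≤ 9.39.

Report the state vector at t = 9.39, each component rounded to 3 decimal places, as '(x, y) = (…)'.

(x, y) = (0.668, -1.357)

t=0.000: state=(1.840, -0.010)
step 1 (dt=0.01): k1=(-0.010, -1.797), k2=(-0.019, -1.758), k3=(-0.019, -1.759), k4=(-0.028, -1.721); state += dt/6·(k1+2k2+2k3+k4)
t=0.010: state=(1.840, -0.028)
t=0.020: state=(1.839, -0.044)
t=0.030: state=(1.839, -0.061)
continuing one RK4 step at a time; state shown every 50 steps (Δt=0.5):
t=0.500: state=(1.710, -0.399)
t=1.000: state=(1.474, -0.543)
t=1.500: state=(1.152, -0.778)
t=2.000: state=(0.635, -1.404)
t=2.500: state=(-0.475, -3.270)
t=3.000: state=(-1.895, -1.163)
t=3.500: state=(-1.981, 0.265)
t=4.000: state=(-1.807, 0.401)
t=4.500: state=(-1.585, 0.495)
t=5.000: state=(-1.301, 0.661)
t=5.500: state=(-0.887, 1.059)
t=6.000: state=(-0.103, 2.329)
t=6.500: state=(1.476, 2.920)
t=7.000: state=(2.018, -0.048)
t=7.500: state=(1.887, -0.364)
t=8.000: state=(1.683, -0.452)
t=8.500: state=(1.428, -0.578)
t=9.000: state=(1.082, -0.845)
t=9.390: state=(0.668, -1.357)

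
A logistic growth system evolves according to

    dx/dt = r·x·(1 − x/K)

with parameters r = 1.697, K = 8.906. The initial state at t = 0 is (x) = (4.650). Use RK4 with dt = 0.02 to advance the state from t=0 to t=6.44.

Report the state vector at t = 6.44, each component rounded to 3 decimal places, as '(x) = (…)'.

(x) = (8.906)

t=0.000: state=(4.650)
step 1 (dt=0.02): k1=(3.771), k2=(3.768), k3=(3.768), k4=(3.764); state += dt/6·(k1+2k2+2k3+k4)
t=0.020: state=(4.725)
t=0.040: state=(4.801)
t=0.060: state=(4.876)
continuing one RK4 step at a time; state shown every 25 steps (Δt=0.5):
t=0.500: state=(6.399)
t=1.000: state=(7.627)
t=1.500: state=(8.309)
t=2.000: state=(8.640)
t=2.500: state=(8.790)
t=3.000: state=(8.856)
t=3.500: state=(8.885)
t=4.000: state=(8.897)
t=4.500: state=(8.902)
t=5.000: state=(8.904)
t=5.500: state=(8.905)
t=6.000: state=(8.906)
t=6.440: state=(8.906)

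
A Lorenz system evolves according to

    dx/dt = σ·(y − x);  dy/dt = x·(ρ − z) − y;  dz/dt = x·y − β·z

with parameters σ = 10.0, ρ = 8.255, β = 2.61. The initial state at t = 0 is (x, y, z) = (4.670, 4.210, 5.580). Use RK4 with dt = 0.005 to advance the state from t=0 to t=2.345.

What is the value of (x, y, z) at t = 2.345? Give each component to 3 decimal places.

t=0.000: state=(4.670, 4.210, 5.580)
step 1 (dt=0.005): k1=(-4.600, 8.282, 5.097), k2=(-4.278, 8.171, 5.112), k3=(-4.289, 8.174, 5.114), k4=(-3.977, 8.065, 5.130); state += dt/6·(k1+2k2+2k3+k4)
t=0.005: state=(4.649, 4.251, 5.606)
t=0.010: state=(4.630, 4.291, 5.631)
t=0.015: state=(4.615, 4.329, 5.657)
continuing one RK4 step at a time; state shown every 20 steps (Δt=0.1):
t=0.100: state=(4.635, 4.858, 6.149)
t=0.200: state=(4.915, 5.190, 6.864)
t=0.300: state=(5.103, 5.179, 7.595)
t=0.400: state=(5.048, 4.866, 8.109)
t=0.500: state=(4.771, 4.422, 8.254)
t=0.600: state=(4.401, 4.035, 8.056)
t=0.700: state=(4.077, 3.808, 7.656)
t=0.800: state=(3.880, 3.757, 7.211)
t=0.900: state=(3.831, 3.854, 6.839)
t=1.000: state=(3.916, 4.056, 6.612)
t=1.100: state=(4.096, 4.310, 6.569)
t=1.200: state=(4.323, 4.552, 6.707)
t=1.300: state=(4.534, 4.716, 6.981)
t=1.400: state=(4.670, 4.754, 7.305)
t=1.500: state=(4.695, 4.661, 7.575)
t=1.600: state=(4.610, 4.483, 7.709)
t=1.700: state=(4.458, 4.291, 7.687)
t=1.800: state=(4.296, 4.147, 7.541)
t=1.900: state=(4.173, 4.080, 7.336)
t=2.000: state=(4.116, 4.095, 7.137)
t=2.100: state=(4.129, 4.174, 6.995)
t=2.200: state=(4.199, 4.290, 6.938)
t=2.300: state=(4.301, 4.410, 6.974)
t=2.345: state=(4.350, 4.456, 7.015)

(x, y, z) = (4.350, 4.456, 7.015)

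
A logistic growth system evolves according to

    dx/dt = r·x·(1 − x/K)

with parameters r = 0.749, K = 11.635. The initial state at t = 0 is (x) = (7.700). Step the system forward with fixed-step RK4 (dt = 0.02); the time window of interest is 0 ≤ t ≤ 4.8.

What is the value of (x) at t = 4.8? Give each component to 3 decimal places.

(x) = (11.474)

t=0.000: state=(7.700)
step 1 (dt=0.02): k1=(1.951), k2=(1.946), k3=(1.946), k4=(1.941); state += dt/6·(k1+2k2+2k3+k4)
t=0.020: state=(7.739)
t=0.040: state=(7.778)
t=0.060: state=(7.816)
continuing one RK4 step at a time; state shown every 10 steps (Δt=0.2):
t=0.200: state=(8.080)
t=0.400: state=(8.439)
t=0.600: state=(8.774)
t=0.800: state=(9.085)
t=1.000: state=(9.371)
t=1.200: state=(9.631)
t=1.400: state=(9.868)
t=1.600: state=(10.081)
t=1.800: state=(10.272)
t=2.000: state=(10.442)
t=2.200: state=(10.593)
t=2.400: state=(10.727)
t=2.600: state=(10.844)
t=2.800: state=(10.948)
t=3.000: state=(11.039)
t=3.200: state=(11.118)
t=3.400: state=(11.187)
t=3.600: state=(11.247)
t=3.800: state=(11.300)
t=4.000: state=(11.345)
t=4.200: state=(11.385)
t=4.400: state=(11.419)
t=4.600: state=(11.448)
t=4.800: state=(11.474)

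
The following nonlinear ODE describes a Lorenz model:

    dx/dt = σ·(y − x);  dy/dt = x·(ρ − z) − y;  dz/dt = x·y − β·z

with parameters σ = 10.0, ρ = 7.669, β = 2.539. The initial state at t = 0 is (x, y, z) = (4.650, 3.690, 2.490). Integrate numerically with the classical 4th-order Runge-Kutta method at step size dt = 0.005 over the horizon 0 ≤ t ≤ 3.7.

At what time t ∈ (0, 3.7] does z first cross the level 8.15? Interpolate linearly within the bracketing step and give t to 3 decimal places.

t=0.000: state=(4.650, 3.690, 2.490)
step 1 (dt=0.005): k1=(-9.600, 20.392, 10.836), k2=(-8.850, 20.092, 10.915), k3=(-8.876, 20.101, 10.918), k4=(-8.151, 19.811, 10.997); state += dt/6·(k1+2k2+2k3+k4)
t=0.005: state=(4.606, 3.790, 2.545)
t=0.010: state=(4.568, 3.888, 2.600)
t=0.015: state=(4.537, 3.983, 2.656)
continuing one RK4 step at a time; state shown every 40 steps (Δt=0.2):
t=0.200: state=(5.461, 6.251, 5.558)
t=0.330: state=(6.047, 6.031, 8.074)
next step: t=0.335: state=(6.045, 5.988, 8.152) — z has crossed 8.15
linear interpolation between t=0.330 (8.07373) and t=0.335 (8.15240) → t≈0.335

t = 0.335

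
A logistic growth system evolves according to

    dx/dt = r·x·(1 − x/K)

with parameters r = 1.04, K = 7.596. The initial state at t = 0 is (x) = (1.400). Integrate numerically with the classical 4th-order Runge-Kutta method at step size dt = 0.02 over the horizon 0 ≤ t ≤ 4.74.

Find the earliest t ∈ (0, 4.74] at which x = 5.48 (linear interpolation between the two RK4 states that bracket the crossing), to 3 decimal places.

t = 2.345

t=0.000: state=(1.400)
step 1 (dt=0.02): k1=(1.188), k2=(1.195), k3=(1.195), k4=(1.203); state += dt/6·(k1+2k2+2k3+k4)
t=0.020: state=(1.424)
t=0.040: state=(1.448)
t=0.060: state=(1.473)
continuing one RK4 step at a time; state shown every 10 steps (Δt=0.2):
t=0.200: state=(1.653)
t=0.400: state=(1.938)
t=0.600: state=(2.253)
t=0.800: state=(2.596)
t=1.000: state=(2.962)
t=1.200: state=(3.345)
t=1.400: state=(3.738)
t=1.600: state=(4.132)
t=1.800: state=(4.519)
t=2.000: state=(4.891)
t=2.200: state=(5.242)
t=2.340: state=(5.472)
next step: t=2.360: state=(5.503) — x has crossed 5.48
linear interpolation between t=2.340 (5.47173) and t=2.360 (5.50341) → t≈2.345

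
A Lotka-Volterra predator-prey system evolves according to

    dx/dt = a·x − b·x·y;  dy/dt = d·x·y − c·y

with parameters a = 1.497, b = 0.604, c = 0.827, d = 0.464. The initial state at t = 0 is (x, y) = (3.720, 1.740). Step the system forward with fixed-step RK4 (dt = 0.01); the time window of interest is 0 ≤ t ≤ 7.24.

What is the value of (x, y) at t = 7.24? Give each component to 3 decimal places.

t=0.000: state=(3.720, 1.740)
step 1 (dt=0.01): k1=(1.659, 1.564), k2=(1.645, 1.578), k3=(1.645, 1.578), k4=(1.631, 1.592); state += dt/6·(k1+2k2+2k3+k4)
t=0.010: state=(3.736, 1.756)
t=0.020: state=(3.753, 1.772)
t=0.030: state=(3.768, 1.788)
continuing one RK4 step at a time; state shown every 25 steps (Δt=0.25):
t=0.250: state=(4.020, 2.222)
t=0.500: state=(3.982, 2.886)
t=0.750: state=(3.537, 3.643)
t=1.000: state=(2.817, 4.289)
t=1.250: state=(2.080, 4.629)
t=1.500: state=(1.498, 4.624)
t=1.750: state=(1.102, 4.365)
t=2.000: state=(0.853, 3.971)
t=2.250: state=(0.704, 3.532)
t=2.500: state=(0.620, 3.100)
t=2.750: state=(0.582, 2.702)
t=3.000: state=(0.578, 2.350)
t=3.250: state=(0.604, 2.046)
t=3.500: state=(0.658, 1.789)
t=3.750: state=(0.742, 1.578)
t=4.000: state=(0.861, 1.408)
t=4.250: state=(1.023, 1.276)
t=4.500: state=(1.236, 1.183)
t=4.750: state=(1.510, 1.127)
t=5.000: state=(1.855, 1.113)
t=5.250: state=(2.275, 1.150)
t=5.500: state=(2.762, 1.252)
t=5.750: state=(3.281, 1.445)
t=6.000: state=(3.749, 1.769)
t=6.250: state=(4.030, 2.264)
t=6.500: state=(3.963, 2.939)
t=6.750: state=(3.491, 3.696)
t=7.000: state=(2.762, 4.325)
t=7.240: state=(2.058, 4.634)

(x, y) = (2.058, 4.634)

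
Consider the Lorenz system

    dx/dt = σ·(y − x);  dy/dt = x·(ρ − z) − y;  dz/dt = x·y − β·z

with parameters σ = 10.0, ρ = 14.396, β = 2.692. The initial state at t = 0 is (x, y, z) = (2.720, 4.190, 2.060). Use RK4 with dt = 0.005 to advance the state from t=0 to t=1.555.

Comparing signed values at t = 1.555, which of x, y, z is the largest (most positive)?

t=0.000: state=(2.720, 4.190, 2.060)
step 1 (dt=0.005): k1=(14.700, 29.364, 5.851), k2=(15.067, 29.704, 6.168), k3=(15.066, 29.712, 6.172), k4=(15.432, 30.058, 6.499); state += dt/6·(k1+2k2+2k3+k4)
t=0.005: state=(2.795, 4.339, 2.091)
t=0.010: state=(2.874, 4.491, 2.125)
t=0.015: state=(2.957, 4.646, 2.163)
continuing one RK4 step at a time; state shown every 20 steps (Δt=0.1):
t=0.100: state=(4.936, 7.921, 3.609)
t=0.200: state=(8.535, 12.417, 8.994)
t=0.300: state=(11.204, 11.675, 18.334)
t=0.400: state=(8.824, 4.316, 21.337)
t=0.500: state=(4.325, 0.573, 17.500)
t=0.600: state=(1.733, 0.177, 13.436)
t=0.700: state=(0.838, 0.434, 10.294)
t=0.800: state=(0.700, 0.764, 7.903)
t=0.900: state=(0.905, 1.248, 6.107)
t=1.000: state=(1.409, 2.102, 4.834)
t=1.100: state=(2.372, 3.660, 4.168)
t=1.200: state=(4.114, 6.370, 4.612)
t=1.300: state=(6.910, 10.140, 7.601)
t=1.400: state=(9.864, 11.901, 14.451)
t=1.500: state=(9.787, 7.472, 20.007)
t=1.555: state=(8.050, 4.310, 19.929)
compare at T: x=8.050, y=4.310, z=19.929

largest component: z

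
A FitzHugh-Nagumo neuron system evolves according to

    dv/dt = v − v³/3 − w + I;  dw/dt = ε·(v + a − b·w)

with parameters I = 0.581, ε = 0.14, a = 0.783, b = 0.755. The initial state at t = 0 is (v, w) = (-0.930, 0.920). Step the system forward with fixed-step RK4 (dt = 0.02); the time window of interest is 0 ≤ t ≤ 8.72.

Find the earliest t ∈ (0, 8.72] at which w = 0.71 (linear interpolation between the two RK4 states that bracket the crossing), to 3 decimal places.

t=0.000: state=(-0.930, 0.920)
step 1 (dt=0.02): k1=(-1.001, -0.118), k2=(-1.001, -0.119), k3=(-1.001, -0.119), k4=(-1.001, -0.120); state += dt/6·(k1+2k2+2k3+k4)
t=0.020: state=(-0.950, 0.918)
t=0.040: state=(-0.970, 0.915)
t=0.060: state=(-0.990, 0.913)
continuing one RK4 step at a time; state shown every 25 steps (Δt=0.5):
t=0.500: state=(-1.390, 0.846)
t=1.000: state=(-1.655, 0.751)
t=1.200: state=(-1.704, 0.710)
next step: t=1.220: state=(-1.708, 0.706) — w has crossed 0.71
linear interpolation between t=1.200 (0.71016) and t=1.220 (0.70608) → t≈1.201

t = 1.201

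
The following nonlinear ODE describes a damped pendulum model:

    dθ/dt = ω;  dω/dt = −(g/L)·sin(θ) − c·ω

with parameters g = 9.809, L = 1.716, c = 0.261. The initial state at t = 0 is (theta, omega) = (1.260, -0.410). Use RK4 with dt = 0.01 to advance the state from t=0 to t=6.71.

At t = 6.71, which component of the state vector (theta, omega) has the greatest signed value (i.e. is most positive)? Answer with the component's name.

largest component: omega

t=0.000: state=(1.260, -0.410)
step 1 (dt=0.01): k1=(-0.410, -5.335), k2=(-0.437, -5.325), k3=(-0.437, -5.325), k4=(-0.463, -5.314); state += dt/6·(k1+2k2+2k3+k4)
t=0.010: state=(1.256, -0.463)
t=0.020: state=(1.251, -0.516)
t=0.030: state=(1.245, -0.569)
continuing one RK4 step at a time; state shown every 25 steps (Δt=0.25):
t=0.250: state=(0.998, -1.645)
t=0.500: state=(0.471, -2.472)
t=0.750: state=(-0.171, -2.515)
t=1.000: state=(-0.718, -1.745)
t=1.250: state=(-1.010, -0.564)
t=1.500: state=(-0.997, 0.657)
t=1.750: state=(-0.699, 1.666)
t=2.000: state=(-0.206, 2.169)
t=2.250: state=(0.324, 1.941)
t=2.500: state=(0.714, 1.114)
t=2.750: state=(0.860, 0.042)
t=3.000: state=(0.740, -0.972)
t=3.250: state=(0.401, -1.669)
t=3.500: state=(-0.047, -1.805)
t=3.750: state=(-0.451, -1.337)
t=4.000: state=(-0.684, -0.489)
t=4.250: state=(-0.689, 0.439)
t=4.500: state=(-0.479, 1.189)
t=4.750: state=(-0.128, 1.532)
t=5.000: state=(0.243, 1.349)
t=5.250: state=(0.510, 0.738)
t=5.500: state=(0.597, -0.055)
t=5.750: state=(0.488, -0.783)
t=6.000: state=(0.229, -1.228)
t=6.250: state=(-0.090, -1.244)
t=6.500: state=(-0.358, -0.846)
t=6.710: state=(-0.482, -0.315)
compare at T: theta=-0.482, omega=-0.315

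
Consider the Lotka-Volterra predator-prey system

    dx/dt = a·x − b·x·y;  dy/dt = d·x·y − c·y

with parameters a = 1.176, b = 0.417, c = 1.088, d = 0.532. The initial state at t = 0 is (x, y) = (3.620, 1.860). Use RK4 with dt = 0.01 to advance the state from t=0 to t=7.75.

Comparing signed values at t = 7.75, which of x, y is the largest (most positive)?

t=0.000: state=(3.620, 1.860)
step 1 (dt=0.01): k1=(1.449, 1.558), k2=(1.440, 1.572), k3=(1.440, 1.572), k4=(1.431, 1.586); state += dt/6·(k1+2k2+2k3+k4)
t=0.010: state=(3.634, 1.876)
t=0.020: state=(3.649, 1.892)
t=0.030: state=(3.663, 1.908)
continuing one RK4 step at a time; state shown every 50 steps (Δt=0.5):
t=0.500: state=(3.972, 3.023)
t=1.000: state=(3.202, 4.668)
t=1.500: state=(1.970, 5.365)
t=2.000: state=(1.222, 4.701)
t=2.500: state=(0.925, 3.605)
t=3.000: state=(0.872, 2.646)
t=3.500: state=(0.976, 1.958)
t=4.000: state=(1.228, 1.518)
t=4.500: state=(1.656, 1.287)
t=5.000: state=(2.295, 1.258)
t=5.500: state=(3.119, 1.496)
t=6.000: state=(3.857, 2.213)
t=6.500: state=(3.811, 3.657)
t=7.000: state=(2.708, 5.124)
t=7.500: state=(1.614, 5.224)
t=7.750: state=(1.281, 4.817)
compare at T: x=1.281, y=4.817

largest component: y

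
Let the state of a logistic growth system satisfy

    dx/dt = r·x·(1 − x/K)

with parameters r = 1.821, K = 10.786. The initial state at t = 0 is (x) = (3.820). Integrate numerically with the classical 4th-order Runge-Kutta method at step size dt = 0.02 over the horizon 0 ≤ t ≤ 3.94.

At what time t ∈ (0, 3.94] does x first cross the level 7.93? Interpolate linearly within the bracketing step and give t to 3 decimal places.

t=0.000: state=(3.820)
step 1 (dt=0.02): k1=(4.493), k2=(4.516), k3=(4.516), k4=(4.539); state += dt/6·(k1+2k2+2k3+k4)
t=0.020: state=(3.910)
t=0.040: state=(4.002)
t=0.060: state=(4.094)
continuing one RK4 step at a time; state shown every 10 steps (Δt=0.2):
t=0.200: state=(4.758)
t=0.400: state=(5.737)
t=0.600: state=(6.693)
t=0.800: state=(7.570)
t=0.880: state=(7.889)
next step: t=0.900: state=(7.965) — x has crossed 7.93
linear interpolation between t=0.880 (7.88878) and t=0.900 (7.96530) → t≈0.891

t = 0.891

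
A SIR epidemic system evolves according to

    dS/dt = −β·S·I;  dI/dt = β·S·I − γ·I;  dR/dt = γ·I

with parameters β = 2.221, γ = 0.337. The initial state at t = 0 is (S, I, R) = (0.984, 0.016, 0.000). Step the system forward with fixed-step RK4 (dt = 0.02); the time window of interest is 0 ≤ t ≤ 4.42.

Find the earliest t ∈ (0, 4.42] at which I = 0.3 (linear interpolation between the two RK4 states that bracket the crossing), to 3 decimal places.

t = 1.832

t=0.000: state=(0.984, 0.016, 0.000)
step 1 (dt=0.02): k1=(-0.035, 0.030, 0.005), k2=(-0.036, 0.030, 0.005), k3=(-0.036, 0.030, 0.005), k4=(-0.036, 0.031, 0.006); state += dt/6·(k1+2k2+2k3+k4)
t=0.020: state=(0.983, 0.017, 0.000)
t=0.040: state=(0.983, 0.017, 0.000)
t=0.060: state=(0.982, 0.018, 0.000)
continuing one RK4 step at a time; state shown every 10 steps (Δt=0.2):
t=0.200: state=(0.976, 0.023, 0.001)
t=0.400: state=(0.964, 0.033, 0.003)
t=0.600: state=(0.947, 0.048, 0.006)
t=0.800: state=(0.923, 0.067, 0.010)
t=1.000: state=(0.891, 0.094, 0.015)
t=1.200: state=(0.848, 0.130, 0.023)
t=1.400: state=(0.793, 0.174, 0.033)
t=1.600: state=(0.725, 0.229, 0.046)
t=1.800: state=(0.646, 0.290, 0.064)
t=1.820: state=(0.638, 0.296, 0.066)
next step: t=1.840: state=(0.630, 0.303, 0.068) — I has crossed 0.3
linear interpolation between t=1.820 (0.29622) and t=1.840 (0.30263) → t≈1.832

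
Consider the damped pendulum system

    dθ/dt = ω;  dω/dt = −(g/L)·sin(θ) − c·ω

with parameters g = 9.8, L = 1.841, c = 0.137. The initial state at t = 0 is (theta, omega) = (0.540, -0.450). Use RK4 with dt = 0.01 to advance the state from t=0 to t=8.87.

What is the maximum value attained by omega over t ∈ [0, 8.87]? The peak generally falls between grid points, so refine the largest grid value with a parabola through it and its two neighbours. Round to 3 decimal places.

t=0.000: state=(0.540, -0.450)
step 1 (dt=0.01): k1=(-0.450, -2.675), k2=(-0.463, -2.663), k3=(-0.463, -2.663), k4=(-0.477, -2.650); state += dt/6·(k1+2k2+2k3+k4)
t=0.010: state=(0.535, -0.477)
t=0.020: state=(0.530, -0.503)
t=0.030: state=(0.525, -0.529)
continuing one RK4 step at a time; state shown every 50 steps (Δt=0.5):
t=0.500: state=(0.061, -1.251)
t=1.000: state=(-0.454, -0.593)
t=1.500: state=(-0.429, 0.668)
t=2.000: state=(0.073, 1.115)
t=2.500: state=(0.460, 0.274)
t=3.000: state=(0.306, -0.812)
t=3.500: state=(-0.182, -0.921)
t=4.000: state=(-0.432, 0.016)
t=4.500: state=(-0.180, 0.873)
t=5.000: state=(0.259, 0.688)
t=5.500: state=(0.376, -0.260)
t=6.000: state=(0.061, -0.856)
t=6.500: state=(-0.303, -0.439)
t=7.000: state=(-0.299, 0.443)
t=7.500: state=(0.044, 0.769)
t=8.000: state=(0.314, 0.197)
t=8.500: state=(0.210, -0.559)
t=8.870: state=(-0.039, -0.701)
largest grid value and its neighbours: omega(1.900)=1.13959, omega(1.910)=1.13984, omega(1.920)=1.13949
parabola through these three points peaks at t≈1.909 with omega≈1.13984

max omega = 1.140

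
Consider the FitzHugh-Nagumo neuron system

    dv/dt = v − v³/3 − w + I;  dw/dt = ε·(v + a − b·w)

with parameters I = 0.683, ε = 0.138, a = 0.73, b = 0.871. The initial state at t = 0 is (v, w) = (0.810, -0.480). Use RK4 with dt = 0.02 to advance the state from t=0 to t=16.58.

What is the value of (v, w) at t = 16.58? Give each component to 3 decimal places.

(v, w) = (-1.656, 0.437)

t=0.000: state=(0.810, -0.480)
step 1 (dt=0.02): k1=(1.796, 0.270), k2=(1.799, 0.272), k3=(1.799, 0.272), k4=(1.802, 0.275); state += dt/6·(k1+2k2+2k3+k4)
t=0.020: state=(0.846, -0.475)
t=0.040: state=(0.882, -0.469)
t=0.060: state=(0.918, -0.463)
continuing one RK4 step at a time; state shown every 50 steps (Δt=1):
t=1.000: state=(1.960, -0.130)
t=2.000: state=(1.959, 0.238)
t=3.000: state=(1.845, 0.554)
t=4.000: state=(1.725, 0.818)
t=5.000: state=(1.603, 1.036)
t=6.000: state=(1.477, 1.214)
t=7.000: state=(1.345, 1.355)
t=8.000: state=(1.200, 1.462)
t=9.000: state=(1.030, 1.536)
t=10.000: state=(0.812, 1.577)
t=11.000: state=(0.468, 1.579)
t=12.000: state=(-0.249, 1.515)
t=13.000: state=(-1.522, 1.321)
t=14.000: state=(-1.886, 1.034)
t=15.000: state=(-1.818, 0.770)
t=16.000: state=(-1.716, 0.548)
t=16.580: state=(-1.656, 0.437)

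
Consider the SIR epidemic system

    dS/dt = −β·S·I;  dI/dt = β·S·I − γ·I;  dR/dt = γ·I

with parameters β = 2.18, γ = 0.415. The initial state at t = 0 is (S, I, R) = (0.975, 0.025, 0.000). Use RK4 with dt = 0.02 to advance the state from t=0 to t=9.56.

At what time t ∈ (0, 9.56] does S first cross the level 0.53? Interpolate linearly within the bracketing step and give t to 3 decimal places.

t = 1.932

t=0.000: state=(0.975, 0.025, 0.000)
step 1 (dt=0.02): k1=(-0.053, 0.043, 0.010), k2=(-0.054, 0.043, 0.011), k3=(-0.054, 0.043, 0.011), k4=(-0.055, 0.044, 0.011); state += dt/6·(k1+2k2+2k3+k4)
t=0.020: state=(0.974, 0.026, 0.000)
t=0.040: state=(0.973, 0.027, 0.000)
t=0.060: state=(0.972, 0.028, 0.001)
continuing one RK4 step at a time; state shown every 25 steps (Δt=0.5):
t=0.500: state=(0.934, 0.058, 0.008)
t=1.000: state=(0.849, 0.125, 0.026)
t=1.500: state=(0.700, 0.237, 0.063)
t=1.920: state=(0.535, 0.351, 0.114)
next step: t=1.940: state=(0.527, 0.356, 0.117) — S has crossed 0.53
linear interpolation between t=1.920 (0.53503) and t=1.940 (0.52685) → t≈1.932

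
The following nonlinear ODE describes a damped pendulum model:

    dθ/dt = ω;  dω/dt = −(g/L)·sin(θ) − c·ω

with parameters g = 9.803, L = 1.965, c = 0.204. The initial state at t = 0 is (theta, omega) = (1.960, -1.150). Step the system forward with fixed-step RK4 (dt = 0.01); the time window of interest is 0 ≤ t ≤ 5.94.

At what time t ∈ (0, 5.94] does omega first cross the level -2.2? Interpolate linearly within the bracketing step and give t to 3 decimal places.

t=0.000: state=(1.960, -1.150)
step 1 (dt=0.01): k1=(-1.150, -4.381), k2=(-1.172, -4.387), k3=(-1.172, -4.388), k4=(-1.194, -4.394); state += dt/6·(k1+2k2+2k3+k4)
t=0.010: state=(1.948, -1.194)
t=0.020: state=(1.936, -1.238)
t=0.030: state=(1.924, -1.282)
continuing one RK4 step at a time; state shown every 20 steps (Δt=0.2):
t=0.200: state=(1.641, -2.049)
t=0.230: state=(1.577, -2.185)
next step: t=0.240: state=(1.555, -2.231) — omega has crossed -2.2
linear interpolation between t=0.230 (-2.18538) and t=0.240 (-2.23076) → t≈0.233

t = 0.233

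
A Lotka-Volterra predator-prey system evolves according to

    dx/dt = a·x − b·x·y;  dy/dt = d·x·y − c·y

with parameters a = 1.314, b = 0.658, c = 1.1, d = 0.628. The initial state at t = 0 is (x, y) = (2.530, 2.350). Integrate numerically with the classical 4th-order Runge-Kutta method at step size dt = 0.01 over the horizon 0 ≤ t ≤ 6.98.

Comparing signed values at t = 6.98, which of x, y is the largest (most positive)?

largest component: y

t=0.000: state=(2.530, 2.350)
step 1 (dt=0.01): k1=(-0.588, 1.149), k2=(-0.597, 1.147), k3=(-0.597, 1.147), k4=(-0.605, 1.146); state += dt/6·(k1+2k2+2k3+k4)
t=0.010: state=(2.524, 2.361)
t=0.020: state=(2.518, 2.373)
t=0.030: state=(2.512, 2.384)
continuing one RK4 step at a time; state shown every 25 steps (Δt=0.25):
t=0.250: state=(2.334, 2.618)
t=0.500: state=(2.071, 2.811)
t=0.750: state=(1.796, 2.892)
t=1.000: state=(1.553, 2.856)
t=1.250: state=(1.361, 2.725)
t=1.500: state=(1.226, 2.534)
t=1.750: state=(1.142, 2.316)
t=2.000: state=(1.104, 2.098)
t=2.250: state=(1.104, 1.894)
t=2.500: state=(1.140, 1.715)
t=2.750: state=(1.210, 1.566)
t=3.000: state=(1.312, 1.449)
t=3.250: state=(1.446, 1.366)
t=3.500: state=(1.611, 1.319)
t=3.750: state=(1.804, 1.309)
t=4.000: state=(2.016, 1.342)
t=4.250: state=(2.232, 1.423)
t=4.500: state=(2.428, 1.558)
t=4.750: state=(2.570, 1.754)
t=5.000: state=(2.622, 2.005)
t=5.250: state=(2.558, 2.291)
t=5.500: state=(2.381, 2.567)
t=5.750: state=(2.128, 2.780)
t=6.000: state=(1.851, 2.886)
t=6.250: state=(1.599, 2.872)
t=6.500: state=(1.396, 2.758)
t=6.750: state=(1.249, 2.576)
t=6.980: state=(1.161, 2.379)
compare at T: x=1.161, y=2.379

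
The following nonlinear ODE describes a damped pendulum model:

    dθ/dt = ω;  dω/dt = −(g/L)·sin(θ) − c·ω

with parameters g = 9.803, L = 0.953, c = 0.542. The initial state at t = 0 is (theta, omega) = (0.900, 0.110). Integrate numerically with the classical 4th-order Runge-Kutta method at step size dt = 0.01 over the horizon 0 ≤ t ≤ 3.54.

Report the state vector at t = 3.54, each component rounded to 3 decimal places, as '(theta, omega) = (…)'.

t=0.000: state=(0.900, 0.110)
step 1 (dt=0.01): k1=(0.110, -8.117), k2=(0.069, -8.099), k3=(0.070, -8.098), k4=(0.029, -8.078); state += dt/6·(k1+2k2+2k3+k4)
t=0.010: state=(0.901, 0.029)
t=0.020: state=(0.901, -0.052)
t=0.030: state=(0.900, -0.132)
continuing one RK4 step at a time; state shown every 20 steps (Δt=0.2):
t=0.200: state=(0.768, -1.375)
t=0.400: state=(0.387, -2.311)
t=0.600: state=(-0.095, -2.346)
t=0.800: state=(-0.493, -1.511)
t=1.000: state=(-0.671, -0.249)
t=1.200: state=(-0.596, 0.961)
t=1.400: state=(-0.316, 1.737)
t=1.600: state=(0.051, 1.810)
t=1.800: state=(0.362, 1.201)
t=2.000: state=(0.507, 0.227)
t=2.200: state=(0.454, -0.725)
t=2.400: state=(0.241, -1.328)
t=2.600: state=(-0.040, -1.383)
t=2.800: state=(-0.277, -0.915)
t=3.000: state=(-0.387, -0.161)
t=3.200: state=(-0.343, 0.573)
t=3.400: state=(-0.177, 1.025)
t=3.540: state=(-0.026, 1.090)

(theta, omega) = (-0.026, 1.090)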